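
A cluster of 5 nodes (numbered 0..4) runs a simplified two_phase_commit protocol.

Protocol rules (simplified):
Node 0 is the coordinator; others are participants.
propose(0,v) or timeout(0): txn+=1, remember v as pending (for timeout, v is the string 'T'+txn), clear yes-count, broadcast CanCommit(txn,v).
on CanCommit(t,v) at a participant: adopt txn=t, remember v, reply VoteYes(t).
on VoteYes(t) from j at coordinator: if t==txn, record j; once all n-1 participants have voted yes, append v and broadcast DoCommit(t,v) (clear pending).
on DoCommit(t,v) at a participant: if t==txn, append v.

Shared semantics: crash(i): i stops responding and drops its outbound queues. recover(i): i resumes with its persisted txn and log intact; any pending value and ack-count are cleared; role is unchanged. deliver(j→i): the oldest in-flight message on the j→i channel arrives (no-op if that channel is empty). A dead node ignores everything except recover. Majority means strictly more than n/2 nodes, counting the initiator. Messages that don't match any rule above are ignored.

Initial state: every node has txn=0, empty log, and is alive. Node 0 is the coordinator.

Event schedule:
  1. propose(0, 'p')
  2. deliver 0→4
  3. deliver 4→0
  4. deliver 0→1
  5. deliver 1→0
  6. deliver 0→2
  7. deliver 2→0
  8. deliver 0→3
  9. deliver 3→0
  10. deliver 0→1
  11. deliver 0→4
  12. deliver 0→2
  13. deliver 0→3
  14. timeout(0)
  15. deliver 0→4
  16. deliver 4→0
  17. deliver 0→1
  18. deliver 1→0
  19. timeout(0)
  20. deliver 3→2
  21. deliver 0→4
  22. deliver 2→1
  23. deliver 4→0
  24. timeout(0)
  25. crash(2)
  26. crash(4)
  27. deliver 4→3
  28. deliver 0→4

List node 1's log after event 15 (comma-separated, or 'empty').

p

after 1 — propose(0,'p'): n0:coor/t1/[-]
after 2 — deliver 0→4: n4:part/t1/[-]
after 3 — deliver 4→0: ·
after 4 — deliver 0→1: n1:part/t1/[-]
after 5 — deliver 1→0: ·
after 6 — deliver 0→2: n2:part/t1/[-]
after 7 — deliver 2→0: ·
after 8 — deliver 0→3: n3:part/t1/[-]
after 9 — deliver 3→0: n0:coor/t1/[p]
after 10 — deliver 0→1: n1:part/t1/[p]
after 11 — deliver 0→4: n4:part/t1/[p]
after 12 — deliver 0→2: n2:part/t1/[p]
after 13 — deliver 0→3: n3:part/t1/[p]
after 14 — timeout(0): n0:coor/t2/[p]
after 15 — deliver 0→4: n4:part/t2/[p]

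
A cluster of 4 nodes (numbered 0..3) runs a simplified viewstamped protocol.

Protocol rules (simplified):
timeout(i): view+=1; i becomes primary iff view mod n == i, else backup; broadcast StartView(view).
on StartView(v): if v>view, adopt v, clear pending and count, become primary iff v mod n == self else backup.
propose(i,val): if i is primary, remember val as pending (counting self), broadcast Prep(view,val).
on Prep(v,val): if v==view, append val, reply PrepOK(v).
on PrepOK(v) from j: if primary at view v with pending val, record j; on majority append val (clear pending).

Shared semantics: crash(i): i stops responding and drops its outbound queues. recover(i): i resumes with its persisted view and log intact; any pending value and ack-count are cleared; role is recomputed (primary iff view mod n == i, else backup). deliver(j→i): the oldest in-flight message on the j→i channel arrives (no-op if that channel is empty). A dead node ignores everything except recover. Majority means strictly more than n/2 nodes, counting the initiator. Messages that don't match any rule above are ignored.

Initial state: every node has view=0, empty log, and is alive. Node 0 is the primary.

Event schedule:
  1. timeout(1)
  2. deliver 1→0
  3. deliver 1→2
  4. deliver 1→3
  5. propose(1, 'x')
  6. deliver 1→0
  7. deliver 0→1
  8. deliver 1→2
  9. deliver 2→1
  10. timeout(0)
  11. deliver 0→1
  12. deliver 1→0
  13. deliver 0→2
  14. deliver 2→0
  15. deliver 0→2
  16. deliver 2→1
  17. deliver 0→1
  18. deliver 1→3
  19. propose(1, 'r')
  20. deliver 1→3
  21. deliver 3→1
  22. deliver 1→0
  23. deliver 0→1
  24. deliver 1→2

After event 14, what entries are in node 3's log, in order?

empty

1. timeout(1):  <1:prim v1 ->
2. deliver 1→0:  <0:back v1 ->
3. deliver 1→2:  <2:back v1 ->
4. deliver 1→3:  <3:back v1 ->
5. propose(1,'x'):  nop
6. deliver 1→0:  <0:back v1 x>
7. deliver 0→1:  nop
8. deliver 1→2:  <2:back v1 x>
9. deliver 2→1:  <1:prim v1 x>
10. timeout(0):  <0:back v2 x>
11. deliver 0→1:  <1:back v2 x>
12. deliver 1→0:  nop
13. deliver 0→2:  <2:prim v2 x>
14. deliver 2→0:  nop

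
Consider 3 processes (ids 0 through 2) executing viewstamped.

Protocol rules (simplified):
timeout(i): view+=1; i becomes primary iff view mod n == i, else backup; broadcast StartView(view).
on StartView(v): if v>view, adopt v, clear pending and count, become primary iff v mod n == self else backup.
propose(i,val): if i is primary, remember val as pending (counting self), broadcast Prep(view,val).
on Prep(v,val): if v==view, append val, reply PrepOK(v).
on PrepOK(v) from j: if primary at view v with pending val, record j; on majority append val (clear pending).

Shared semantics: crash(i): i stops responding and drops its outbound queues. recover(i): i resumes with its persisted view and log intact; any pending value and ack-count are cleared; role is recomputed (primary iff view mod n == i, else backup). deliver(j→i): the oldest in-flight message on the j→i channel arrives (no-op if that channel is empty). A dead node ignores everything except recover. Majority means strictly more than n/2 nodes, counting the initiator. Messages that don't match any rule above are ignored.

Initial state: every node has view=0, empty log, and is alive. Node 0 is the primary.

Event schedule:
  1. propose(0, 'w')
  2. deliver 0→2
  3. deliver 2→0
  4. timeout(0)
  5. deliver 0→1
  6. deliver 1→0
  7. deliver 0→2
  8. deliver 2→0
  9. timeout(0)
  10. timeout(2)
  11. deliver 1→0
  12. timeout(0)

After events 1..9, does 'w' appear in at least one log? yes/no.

yes

step 1 propose(0,'w'): —
step 2 deliver 0→2: 2={back,v=0,log=w}
step 3 deliver 2→0: 0={prim,v=0,log=w}
step 4 timeout(0): 0={back,v=1,log=w}
step 5 deliver 0→1: 1={back,v=0,log=w}
step 6 deliver 1→0: —
step 7 deliver 0→2: 2={back,v=1,log=w}
step 8 deliver 2→0: —
step 9 timeout(0): 0={back,v=2,log=w}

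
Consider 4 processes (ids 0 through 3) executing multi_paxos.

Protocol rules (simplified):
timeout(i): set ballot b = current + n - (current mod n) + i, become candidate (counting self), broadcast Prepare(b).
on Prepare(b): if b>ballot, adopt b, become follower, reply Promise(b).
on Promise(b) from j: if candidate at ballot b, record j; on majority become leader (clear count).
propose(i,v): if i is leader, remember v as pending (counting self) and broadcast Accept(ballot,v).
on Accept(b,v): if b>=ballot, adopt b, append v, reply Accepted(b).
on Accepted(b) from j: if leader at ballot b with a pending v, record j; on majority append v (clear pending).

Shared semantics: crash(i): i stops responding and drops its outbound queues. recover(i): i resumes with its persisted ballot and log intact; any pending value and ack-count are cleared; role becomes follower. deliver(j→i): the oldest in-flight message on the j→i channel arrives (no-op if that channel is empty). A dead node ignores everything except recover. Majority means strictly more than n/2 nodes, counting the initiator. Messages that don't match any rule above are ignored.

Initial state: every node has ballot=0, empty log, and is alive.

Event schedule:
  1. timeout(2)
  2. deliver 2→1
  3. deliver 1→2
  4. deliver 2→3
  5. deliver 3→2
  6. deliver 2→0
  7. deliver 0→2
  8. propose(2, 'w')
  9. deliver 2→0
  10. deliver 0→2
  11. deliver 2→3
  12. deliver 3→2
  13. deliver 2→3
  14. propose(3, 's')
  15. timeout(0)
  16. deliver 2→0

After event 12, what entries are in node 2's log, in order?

1. timeout(2):  <2:cand b6 ->
2. deliver 2→1:  <1:foll b6 ->
3. deliver 1→2:  nop
4. deliver 2→3:  <3:foll b6 ->
5. deliver 3→2:  <2:lead b6 ->
6. deliver 2→0:  <0:foll b6 ->
7. deliver 0→2:  nop
8. propose(2,'w'):  nop
9. deliver 2→0:  <0:foll b6 w>
10. deliver 0→2:  nop
11. deliver 2→3:  <3:foll b6 w>
12. deliver 3→2:  <2:lead b6 w>

w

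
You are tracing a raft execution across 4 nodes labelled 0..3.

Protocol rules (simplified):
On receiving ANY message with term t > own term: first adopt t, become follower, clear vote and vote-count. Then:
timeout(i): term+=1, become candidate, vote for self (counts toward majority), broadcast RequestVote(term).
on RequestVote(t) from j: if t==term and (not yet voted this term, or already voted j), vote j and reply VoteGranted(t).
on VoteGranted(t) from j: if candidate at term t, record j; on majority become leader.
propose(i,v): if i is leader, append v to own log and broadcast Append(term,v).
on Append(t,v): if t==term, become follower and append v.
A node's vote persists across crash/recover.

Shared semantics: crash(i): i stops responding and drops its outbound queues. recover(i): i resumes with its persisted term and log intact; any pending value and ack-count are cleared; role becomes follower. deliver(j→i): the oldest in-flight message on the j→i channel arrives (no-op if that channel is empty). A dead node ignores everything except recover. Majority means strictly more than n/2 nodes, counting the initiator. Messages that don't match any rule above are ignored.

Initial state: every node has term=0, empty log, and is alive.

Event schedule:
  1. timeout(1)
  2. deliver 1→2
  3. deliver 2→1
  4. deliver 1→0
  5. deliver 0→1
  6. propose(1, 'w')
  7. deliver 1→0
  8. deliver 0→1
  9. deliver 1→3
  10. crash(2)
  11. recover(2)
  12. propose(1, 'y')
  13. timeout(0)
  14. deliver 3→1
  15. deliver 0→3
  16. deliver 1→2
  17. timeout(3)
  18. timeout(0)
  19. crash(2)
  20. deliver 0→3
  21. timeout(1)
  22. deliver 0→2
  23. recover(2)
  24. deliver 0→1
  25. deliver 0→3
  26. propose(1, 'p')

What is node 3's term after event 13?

after 1 — timeout(1): n1:cand/t1/[-]
after 2 — deliver 1→2: n2:foll/t1/[-]
after 3 — deliver 2→1: ·
after 4 — deliver 1→0: n0:foll/t1/[-]
after 5 — deliver 0→1: n1:lead/t1/[-]
after 6 — propose(1,'w'): n1:lead/t1/[w]
after 7 — deliver 1→0: n0:foll/t1/[w]
after 8 — deliver 0→1: ·
after 9 — deliver 1→3: n3:foll/t1/[-]
after 10 — crash(2): n2:✗foll/t1/[-]
after 11 — recover(2): n2:foll/t1/[-]
after 12 — propose(1,'y'): n1:lead/t1/[w,y]
after 13 — timeout(0): n0:cand/t2/[w]

1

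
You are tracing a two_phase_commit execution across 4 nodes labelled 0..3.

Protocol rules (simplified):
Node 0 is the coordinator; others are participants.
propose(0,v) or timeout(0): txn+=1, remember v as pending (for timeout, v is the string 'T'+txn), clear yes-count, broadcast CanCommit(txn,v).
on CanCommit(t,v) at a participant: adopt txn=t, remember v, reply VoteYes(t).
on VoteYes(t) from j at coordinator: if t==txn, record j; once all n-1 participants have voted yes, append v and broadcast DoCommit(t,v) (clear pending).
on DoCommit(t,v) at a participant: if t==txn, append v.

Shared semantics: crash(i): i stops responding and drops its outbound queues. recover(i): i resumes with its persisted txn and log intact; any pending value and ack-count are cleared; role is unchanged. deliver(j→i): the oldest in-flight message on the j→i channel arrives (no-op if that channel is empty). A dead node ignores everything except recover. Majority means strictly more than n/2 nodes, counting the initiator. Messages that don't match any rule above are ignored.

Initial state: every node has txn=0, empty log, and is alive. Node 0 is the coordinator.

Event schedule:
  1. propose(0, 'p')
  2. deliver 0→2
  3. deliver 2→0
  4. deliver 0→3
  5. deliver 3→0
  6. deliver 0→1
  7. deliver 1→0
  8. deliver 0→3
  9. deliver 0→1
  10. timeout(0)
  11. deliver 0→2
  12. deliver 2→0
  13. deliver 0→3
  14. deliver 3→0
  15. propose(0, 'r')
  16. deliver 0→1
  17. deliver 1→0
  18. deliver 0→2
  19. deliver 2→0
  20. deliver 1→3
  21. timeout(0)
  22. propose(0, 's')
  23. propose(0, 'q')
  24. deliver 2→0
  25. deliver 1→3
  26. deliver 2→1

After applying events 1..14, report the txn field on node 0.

e1 propose(0,'p'): 0[coor,t=1,-]
e2 deliver 0→2: 2[part,t=1,-]
e3 deliver 2→0: ·
e4 deliver 0→3: 3[part,t=1,-]
e5 deliver 3→0: ·
e6 deliver 0→1: 1[part,t=1,-]
e7 deliver 1→0: 0[coor,t=1,p]
e8 deliver 0→3: 3[part,t=1,p]
e9 deliver 0→1: 1[part,t=1,p]
e10 timeout(0): 0[coor,t=2,p]
e11 deliver 0→2: 2[part,t=1,p]
e12 deliver 2→0: ·
e13 deliver 0→3: 3[part,t=2,p]
e14 deliver 3→0: ·

2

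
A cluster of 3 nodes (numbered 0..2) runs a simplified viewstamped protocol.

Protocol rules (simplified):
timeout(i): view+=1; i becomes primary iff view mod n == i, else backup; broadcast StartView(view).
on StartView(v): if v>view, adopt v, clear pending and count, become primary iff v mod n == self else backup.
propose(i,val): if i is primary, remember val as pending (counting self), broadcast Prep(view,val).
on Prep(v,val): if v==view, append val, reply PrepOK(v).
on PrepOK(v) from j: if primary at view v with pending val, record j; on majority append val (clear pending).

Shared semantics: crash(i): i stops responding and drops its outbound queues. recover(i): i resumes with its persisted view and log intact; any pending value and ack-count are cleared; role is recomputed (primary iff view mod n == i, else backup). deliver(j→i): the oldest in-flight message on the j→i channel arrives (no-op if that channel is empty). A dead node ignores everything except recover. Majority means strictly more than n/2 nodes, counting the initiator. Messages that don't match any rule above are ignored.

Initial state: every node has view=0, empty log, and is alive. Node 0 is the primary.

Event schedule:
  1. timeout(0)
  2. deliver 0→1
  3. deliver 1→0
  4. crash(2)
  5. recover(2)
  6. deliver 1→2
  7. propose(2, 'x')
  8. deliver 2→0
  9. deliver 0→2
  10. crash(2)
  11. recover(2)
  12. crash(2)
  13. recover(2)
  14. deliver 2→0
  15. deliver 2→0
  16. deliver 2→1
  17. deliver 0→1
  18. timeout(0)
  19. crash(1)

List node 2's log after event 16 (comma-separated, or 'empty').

1. timeout(0):  <0:back v1 ->
2. deliver 0→1:  <1:prim v1 ->
3. deliver 1→0:  nop
4. crash(2):  <2:✗back v0 ->
5. recover(2):  <2:back v0 ->
6. deliver 1→2:  nop
7. propose(2,'x'):  nop
8. deliver 2→0:  nop
9. deliver 0→2:  <2:back v1 ->
10. crash(2):  <2:✗back v1 ->
11. recover(2):  <2:back v1 ->
12. crash(2):  <2:✗back v1 ->
13. recover(2):  <2:back v1 ->
14. deliver 2→0:  nop
15. deliver 2→0:  nop
16. deliver 2→1:  nop

empty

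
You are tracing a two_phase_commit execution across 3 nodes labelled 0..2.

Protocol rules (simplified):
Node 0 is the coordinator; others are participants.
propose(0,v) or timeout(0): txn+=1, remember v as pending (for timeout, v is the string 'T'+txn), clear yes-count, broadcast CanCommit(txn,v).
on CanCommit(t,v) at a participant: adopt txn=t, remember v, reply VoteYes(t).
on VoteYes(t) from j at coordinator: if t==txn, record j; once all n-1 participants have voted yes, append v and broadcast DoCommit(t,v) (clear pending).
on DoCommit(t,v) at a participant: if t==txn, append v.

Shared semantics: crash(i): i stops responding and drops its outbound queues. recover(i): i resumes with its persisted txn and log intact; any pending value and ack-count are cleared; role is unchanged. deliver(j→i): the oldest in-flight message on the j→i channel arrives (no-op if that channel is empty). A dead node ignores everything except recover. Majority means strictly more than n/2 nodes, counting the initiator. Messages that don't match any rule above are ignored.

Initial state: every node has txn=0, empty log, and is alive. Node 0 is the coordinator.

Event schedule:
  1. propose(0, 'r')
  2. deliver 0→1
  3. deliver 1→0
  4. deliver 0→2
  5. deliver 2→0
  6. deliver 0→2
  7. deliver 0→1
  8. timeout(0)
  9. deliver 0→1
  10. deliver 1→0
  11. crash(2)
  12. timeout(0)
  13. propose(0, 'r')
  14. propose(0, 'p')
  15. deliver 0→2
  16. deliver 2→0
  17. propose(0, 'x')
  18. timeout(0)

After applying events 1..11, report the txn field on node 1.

2

after 1 — propose(0,'r'): n0:coor/t1/[-]
after 2 — deliver 0→1: n1:part/t1/[-]
after 3 — deliver 1→0: ·
after 4 — deliver 0→2: n2:part/t1/[-]
after 5 — deliver 2→0: n0:coor/t1/[r]
after 6 — deliver 0→2: n2:part/t1/[r]
after 7 — deliver 0→1: n1:part/t1/[r]
after 8 — timeout(0): n0:coor/t2/[r]
after 9 — deliver 0→1: n1:part/t2/[r]
after 10 — deliver 1→0: ·
after 11 — crash(2): n2:✗part/t1/[r]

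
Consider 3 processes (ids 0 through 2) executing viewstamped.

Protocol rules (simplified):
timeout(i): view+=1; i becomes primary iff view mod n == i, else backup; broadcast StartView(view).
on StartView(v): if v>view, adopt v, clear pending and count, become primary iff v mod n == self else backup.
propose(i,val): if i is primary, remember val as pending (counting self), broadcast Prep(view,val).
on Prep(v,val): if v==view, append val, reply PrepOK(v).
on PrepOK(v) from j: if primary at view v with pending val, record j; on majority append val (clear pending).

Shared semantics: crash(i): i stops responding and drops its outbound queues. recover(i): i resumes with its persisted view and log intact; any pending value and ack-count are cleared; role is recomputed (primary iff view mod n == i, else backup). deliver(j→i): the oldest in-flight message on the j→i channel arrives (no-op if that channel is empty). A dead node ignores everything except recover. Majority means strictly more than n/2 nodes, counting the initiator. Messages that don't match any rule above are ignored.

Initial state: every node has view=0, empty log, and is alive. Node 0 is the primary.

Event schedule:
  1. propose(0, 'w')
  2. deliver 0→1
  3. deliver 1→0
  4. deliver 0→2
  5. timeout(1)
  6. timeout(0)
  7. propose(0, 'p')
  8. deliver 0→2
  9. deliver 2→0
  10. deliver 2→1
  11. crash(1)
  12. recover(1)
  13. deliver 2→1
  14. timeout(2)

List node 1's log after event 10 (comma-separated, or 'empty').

w

[1] propose(0,'w') → ∅
[2] deliver 0→1 → N1(back v0 [w])
[3] deliver 1→0 → N0(prim v0 [w])
[4] deliver 0→2 → N2(back v0 [w])
[5] timeout(1) → N1(prim v1 [w])
[6] timeout(0) → N0(back v1 [w])
[7] propose(0,'p') → ∅
[8] deliver 0→2 → N2(back v1 [w])
[9] deliver 2→0 → ∅
[10] deliver 2→1 → ∅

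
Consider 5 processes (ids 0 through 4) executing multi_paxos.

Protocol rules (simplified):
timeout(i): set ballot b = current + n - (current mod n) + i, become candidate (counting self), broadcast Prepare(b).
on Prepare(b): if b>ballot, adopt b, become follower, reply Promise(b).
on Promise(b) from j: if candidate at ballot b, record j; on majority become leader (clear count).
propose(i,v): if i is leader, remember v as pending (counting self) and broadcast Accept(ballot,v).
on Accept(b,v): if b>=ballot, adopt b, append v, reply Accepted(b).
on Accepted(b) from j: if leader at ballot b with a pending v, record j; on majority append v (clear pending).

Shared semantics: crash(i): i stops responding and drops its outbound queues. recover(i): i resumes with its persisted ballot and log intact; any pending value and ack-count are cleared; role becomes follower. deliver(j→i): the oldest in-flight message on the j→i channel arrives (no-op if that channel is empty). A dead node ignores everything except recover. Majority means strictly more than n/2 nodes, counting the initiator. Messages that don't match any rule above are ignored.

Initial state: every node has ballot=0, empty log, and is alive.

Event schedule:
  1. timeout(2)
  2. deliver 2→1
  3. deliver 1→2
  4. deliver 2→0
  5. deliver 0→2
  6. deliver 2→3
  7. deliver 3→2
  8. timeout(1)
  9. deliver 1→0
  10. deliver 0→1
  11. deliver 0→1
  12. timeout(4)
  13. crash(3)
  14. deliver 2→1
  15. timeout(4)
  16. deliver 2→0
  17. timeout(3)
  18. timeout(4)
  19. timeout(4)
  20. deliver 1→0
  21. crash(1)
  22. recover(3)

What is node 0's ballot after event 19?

11

[1] timeout(2) → N2(cand b7 [-])
[2] deliver 2→1 → N1(foll b7 [-])
[3] deliver 1→2 → ∅
[4] deliver 2→0 → N0(foll b7 [-])
[5] deliver 0→2 → N2(lead b7 [-])
[6] deliver 2→3 → N3(foll b7 [-])
[7] deliver 3→2 → ∅
[8] timeout(1) → N1(cand b11 [-])
[9] deliver 1→0 → N0(foll b11 [-])
[10] deliver 0→1 → ∅
[11] deliver 0→1 → ∅
[12] timeout(4) → N4(cand b9 [-])
[13] crash(3) → N3(✗foll b7 [-])
[14] deliver 2→1 → ∅
[15] timeout(4) → N4(cand b14 [-])
[16] deliver 2→0 → ∅
[17] timeout(3) → ∅
[18] timeout(4) → N4(cand b19 [-])
[19] timeout(4) → N4(cand b24 [-])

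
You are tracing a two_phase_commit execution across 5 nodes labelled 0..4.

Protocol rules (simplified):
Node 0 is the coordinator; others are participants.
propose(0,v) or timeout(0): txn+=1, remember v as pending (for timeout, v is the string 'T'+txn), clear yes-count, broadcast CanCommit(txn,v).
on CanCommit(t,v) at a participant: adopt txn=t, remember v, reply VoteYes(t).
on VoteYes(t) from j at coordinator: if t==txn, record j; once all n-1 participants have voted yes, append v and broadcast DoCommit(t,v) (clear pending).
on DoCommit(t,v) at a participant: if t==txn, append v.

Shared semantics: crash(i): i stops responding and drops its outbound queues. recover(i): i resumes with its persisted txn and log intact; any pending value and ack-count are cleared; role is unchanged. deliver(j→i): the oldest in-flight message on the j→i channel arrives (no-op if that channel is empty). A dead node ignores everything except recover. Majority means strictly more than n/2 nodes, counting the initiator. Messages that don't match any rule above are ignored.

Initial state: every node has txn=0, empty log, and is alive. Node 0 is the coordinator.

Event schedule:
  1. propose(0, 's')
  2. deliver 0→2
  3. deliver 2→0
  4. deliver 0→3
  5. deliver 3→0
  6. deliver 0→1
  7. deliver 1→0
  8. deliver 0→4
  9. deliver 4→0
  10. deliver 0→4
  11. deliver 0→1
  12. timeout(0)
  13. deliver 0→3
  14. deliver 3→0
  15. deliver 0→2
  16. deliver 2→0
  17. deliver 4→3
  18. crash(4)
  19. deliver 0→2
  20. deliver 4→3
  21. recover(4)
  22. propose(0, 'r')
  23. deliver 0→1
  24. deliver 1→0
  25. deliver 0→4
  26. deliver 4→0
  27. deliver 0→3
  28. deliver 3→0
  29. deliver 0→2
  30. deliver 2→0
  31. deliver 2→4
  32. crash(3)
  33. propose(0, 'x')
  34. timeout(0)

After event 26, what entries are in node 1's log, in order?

after 1 — propose(0,'s'): n0:coor/t1/[-]
after 2 — deliver 0→2: n2:part/t1/[-]
after 3 — deliver 2→0: ·
after 4 — deliver 0→3: n3:part/t1/[-]
after 5 — deliver 3→0: ·
after 6 — deliver 0→1: n1:part/t1/[-]
after 7 — deliver 1→0: ·
after 8 — deliver 0→4: n4:part/t1/[-]
after 9 — deliver 4→0: n0:coor/t1/[s]
after 10 — deliver 0→4: n4:part/t1/[s]
after 11 — deliver 0→1: n1:part/t1/[s]
after 12 — timeout(0): n0:coor/t2/[s]
after 13 — deliver 0→3: n3:part/t1/[s]
after 14 — deliver 3→0: ·
after 15 — deliver 0→2: n2:part/t1/[s]
after 16 — deliver 2→0: ·
after 17 — deliver 4→3: ·
after 18 — crash(4): n4:✗part/t1/[s]
after 19 — deliver 0→2: n2:part/t2/[s]
after 20 — deliver 4→3: ·
after 21 — recover(4): n4:part/t1/[s]
after 22 — propose(0,'r'): n0:coor/t3/[s]
after 23 — deliver 0→1: n1:part/t2/[s]
after 24 — deliver 1→0: ·
after 25 — deliver 0→4: n4:part/t2/[s]
after 26 — deliver 4→0: ·

s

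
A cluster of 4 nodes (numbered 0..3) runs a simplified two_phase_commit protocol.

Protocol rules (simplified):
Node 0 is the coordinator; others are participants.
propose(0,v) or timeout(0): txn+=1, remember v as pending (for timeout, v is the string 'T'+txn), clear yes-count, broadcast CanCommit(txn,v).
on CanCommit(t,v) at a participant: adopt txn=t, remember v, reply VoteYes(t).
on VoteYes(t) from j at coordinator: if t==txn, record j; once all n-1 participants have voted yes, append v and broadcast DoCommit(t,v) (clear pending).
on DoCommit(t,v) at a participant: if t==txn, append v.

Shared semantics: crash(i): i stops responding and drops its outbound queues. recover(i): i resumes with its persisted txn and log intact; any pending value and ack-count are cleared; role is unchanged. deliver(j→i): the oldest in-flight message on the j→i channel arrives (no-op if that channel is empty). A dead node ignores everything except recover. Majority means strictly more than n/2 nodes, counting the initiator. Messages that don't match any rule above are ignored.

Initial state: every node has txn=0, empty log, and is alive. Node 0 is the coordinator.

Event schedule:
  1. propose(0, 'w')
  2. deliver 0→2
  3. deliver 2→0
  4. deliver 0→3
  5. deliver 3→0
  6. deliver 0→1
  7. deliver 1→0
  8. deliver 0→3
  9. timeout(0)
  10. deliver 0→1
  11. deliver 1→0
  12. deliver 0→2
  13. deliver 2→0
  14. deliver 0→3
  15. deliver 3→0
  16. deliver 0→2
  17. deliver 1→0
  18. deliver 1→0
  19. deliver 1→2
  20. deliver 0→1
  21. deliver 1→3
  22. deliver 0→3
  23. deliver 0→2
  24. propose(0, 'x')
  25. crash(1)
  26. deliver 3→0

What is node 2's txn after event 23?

2

step 1 propose(0,'w'): 0={coor,t=1,log=-}
step 2 deliver 0→2: 2={part,t=1,log=-}
step 3 deliver 2→0: —
step 4 deliver 0→3: 3={part,t=1,log=-}
step 5 deliver 3→0: —
step 6 deliver 0→1: 1={part,t=1,log=-}
step 7 deliver 1→0: 0={coor,t=1,log=w}
step 8 deliver 0→3: 3={part,t=1,log=w}
step 9 timeout(0): 0={coor,t=2,log=w}
step 10 deliver 0→1: 1={part,t=1,log=w}
step 11 deliver 1→0: —
step 12 deliver 0→2: 2={part,t=1,log=w}
step 13 deliver 2→0: —
step 14 deliver 0→3: 3={part,t=2,log=w}
step 15 deliver 3→0: —
step 16 deliver 0→2: 2={part,t=2,log=w}
step 17 deliver 1→0: —
step 18 deliver 1→0: —
step 19 deliver 1→2: —
step 20 deliver 0→1: 1={part,t=2,log=w}
step 21 deliver 1→3: —
step 22 deliver 0→3: —
step 23 deliver 0→2: —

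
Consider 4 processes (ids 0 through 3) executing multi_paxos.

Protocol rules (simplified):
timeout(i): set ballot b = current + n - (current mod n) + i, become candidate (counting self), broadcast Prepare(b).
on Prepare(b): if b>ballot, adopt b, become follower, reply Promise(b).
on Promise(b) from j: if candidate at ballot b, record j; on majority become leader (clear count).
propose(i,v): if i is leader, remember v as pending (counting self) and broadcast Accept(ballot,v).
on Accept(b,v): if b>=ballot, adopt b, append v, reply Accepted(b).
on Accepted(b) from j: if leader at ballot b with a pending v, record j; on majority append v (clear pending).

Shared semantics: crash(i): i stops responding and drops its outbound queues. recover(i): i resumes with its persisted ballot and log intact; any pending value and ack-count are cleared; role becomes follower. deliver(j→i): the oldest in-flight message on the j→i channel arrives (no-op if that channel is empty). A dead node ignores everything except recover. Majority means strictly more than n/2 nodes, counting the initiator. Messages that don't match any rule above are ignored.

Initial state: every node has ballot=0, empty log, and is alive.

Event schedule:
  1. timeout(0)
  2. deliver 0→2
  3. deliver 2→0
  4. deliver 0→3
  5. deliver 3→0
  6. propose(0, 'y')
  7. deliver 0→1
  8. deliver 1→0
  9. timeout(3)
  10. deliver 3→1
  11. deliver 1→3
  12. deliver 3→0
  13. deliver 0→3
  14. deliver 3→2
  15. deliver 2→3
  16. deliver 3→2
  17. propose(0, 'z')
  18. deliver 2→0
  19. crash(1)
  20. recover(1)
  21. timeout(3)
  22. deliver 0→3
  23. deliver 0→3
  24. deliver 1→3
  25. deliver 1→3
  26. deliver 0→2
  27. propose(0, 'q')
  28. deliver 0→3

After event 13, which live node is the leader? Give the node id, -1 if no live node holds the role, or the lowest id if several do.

-1

step 1 timeout(0): 0={cand,b=4,log=-}
step 2 deliver 0→2: 2={foll,b=4,log=-}
step 3 deliver 2→0: —
step 4 deliver 0→3: 3={foll,b=4,log=-}
step 5 deliver 3→0: 0={lead,b=4,log=-}
step 6 propose(0,'y'): —
step 7 deliver 0→1: 1={foll,b=4,log=-}
step 8 deliver 1→0: —
step 9 timeout(3): 3={cand,b=11,log=-}
step 10 deliver 3→1: 1={foll,b=11,log=-}
step 11 deliver 1→3: —
step 12 deliver 3→0: 0={foll,b=11,log=-}
step 13 deliver 0→3: —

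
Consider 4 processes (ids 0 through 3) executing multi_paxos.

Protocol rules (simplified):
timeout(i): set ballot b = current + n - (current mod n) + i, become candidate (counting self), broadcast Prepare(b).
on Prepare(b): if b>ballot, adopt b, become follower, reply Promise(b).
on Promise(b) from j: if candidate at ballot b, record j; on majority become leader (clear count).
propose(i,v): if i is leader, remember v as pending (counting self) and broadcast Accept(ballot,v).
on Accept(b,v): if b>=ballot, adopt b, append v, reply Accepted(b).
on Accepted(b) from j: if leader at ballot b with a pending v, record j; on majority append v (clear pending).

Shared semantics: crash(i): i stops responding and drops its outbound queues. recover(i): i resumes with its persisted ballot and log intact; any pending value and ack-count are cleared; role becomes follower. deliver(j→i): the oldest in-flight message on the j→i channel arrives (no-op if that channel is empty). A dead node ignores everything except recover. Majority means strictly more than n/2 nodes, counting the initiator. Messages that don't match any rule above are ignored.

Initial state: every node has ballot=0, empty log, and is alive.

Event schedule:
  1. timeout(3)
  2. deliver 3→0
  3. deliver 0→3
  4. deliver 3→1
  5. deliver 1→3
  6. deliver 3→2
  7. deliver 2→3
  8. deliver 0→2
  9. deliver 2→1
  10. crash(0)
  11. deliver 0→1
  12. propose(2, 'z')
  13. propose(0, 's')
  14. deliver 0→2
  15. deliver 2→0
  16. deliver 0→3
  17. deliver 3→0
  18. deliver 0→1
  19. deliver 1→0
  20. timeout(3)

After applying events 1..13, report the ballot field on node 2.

7

e1 timeout(3): 3[cand,b=7,-]
e2 deliver 3→0: 0[foll,b=7,-]
e3 deliver 0→3: ·
e4 deliver 3→1: 1[foll,b=7,-]
e5 deliver 1→3: 3[lead,b=7,-]
e6 deliver 3→2: 2[foll,b=7,-]
e7 deliver 2→3: ·
e8 deliver 0→2: ·
e9 deliver 2→1: ·
e10 crash(0): 0[✗foll,b=7,-]
e11 deliver 0→1: ·
e12 propose(2,'z'): ·
e13 propose(0,'s'): ·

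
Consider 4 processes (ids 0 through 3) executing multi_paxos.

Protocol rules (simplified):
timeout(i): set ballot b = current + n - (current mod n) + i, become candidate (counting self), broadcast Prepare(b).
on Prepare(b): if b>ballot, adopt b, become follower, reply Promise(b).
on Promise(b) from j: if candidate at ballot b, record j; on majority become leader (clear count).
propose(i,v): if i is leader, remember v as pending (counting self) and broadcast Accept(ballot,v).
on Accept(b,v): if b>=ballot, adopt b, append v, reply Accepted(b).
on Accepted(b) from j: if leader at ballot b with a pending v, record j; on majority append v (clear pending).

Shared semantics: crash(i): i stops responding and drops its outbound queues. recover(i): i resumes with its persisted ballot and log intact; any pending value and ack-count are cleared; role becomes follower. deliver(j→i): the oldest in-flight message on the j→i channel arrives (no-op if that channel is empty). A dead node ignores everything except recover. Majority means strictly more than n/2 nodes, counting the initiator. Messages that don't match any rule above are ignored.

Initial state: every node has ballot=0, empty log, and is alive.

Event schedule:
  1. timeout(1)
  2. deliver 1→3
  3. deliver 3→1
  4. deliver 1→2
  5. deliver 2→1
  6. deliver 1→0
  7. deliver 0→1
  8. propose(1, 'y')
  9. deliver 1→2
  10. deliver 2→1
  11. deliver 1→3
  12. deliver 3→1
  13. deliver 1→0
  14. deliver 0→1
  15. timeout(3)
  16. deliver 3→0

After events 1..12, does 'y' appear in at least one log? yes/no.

after 1 — timeout(1): n1:cand/b5/[-]
after 2 — deliver 1→3: n3:foll/b5/[-]
after 3 — deliver 3→1: ·
after 4 — deliver 1→2: n2:foll/b5/[-]
after 5 — deliver 2→1: n1:lead/b5/[-]
after 6 — deliver 1→0: n0:foll/b5/[-]
after 7 — deliver 0→1: ·
after 8 — propose(1,'y'): ·
after 9 — deliver 1→2: n2:foll/b5/[y]
after 10 — deliver 2→1: ·
after 11 — deliver 1→3: n3:foll/b5/[y]
after 12 — deliver 3→1: n1:lead/b5/[y]

yes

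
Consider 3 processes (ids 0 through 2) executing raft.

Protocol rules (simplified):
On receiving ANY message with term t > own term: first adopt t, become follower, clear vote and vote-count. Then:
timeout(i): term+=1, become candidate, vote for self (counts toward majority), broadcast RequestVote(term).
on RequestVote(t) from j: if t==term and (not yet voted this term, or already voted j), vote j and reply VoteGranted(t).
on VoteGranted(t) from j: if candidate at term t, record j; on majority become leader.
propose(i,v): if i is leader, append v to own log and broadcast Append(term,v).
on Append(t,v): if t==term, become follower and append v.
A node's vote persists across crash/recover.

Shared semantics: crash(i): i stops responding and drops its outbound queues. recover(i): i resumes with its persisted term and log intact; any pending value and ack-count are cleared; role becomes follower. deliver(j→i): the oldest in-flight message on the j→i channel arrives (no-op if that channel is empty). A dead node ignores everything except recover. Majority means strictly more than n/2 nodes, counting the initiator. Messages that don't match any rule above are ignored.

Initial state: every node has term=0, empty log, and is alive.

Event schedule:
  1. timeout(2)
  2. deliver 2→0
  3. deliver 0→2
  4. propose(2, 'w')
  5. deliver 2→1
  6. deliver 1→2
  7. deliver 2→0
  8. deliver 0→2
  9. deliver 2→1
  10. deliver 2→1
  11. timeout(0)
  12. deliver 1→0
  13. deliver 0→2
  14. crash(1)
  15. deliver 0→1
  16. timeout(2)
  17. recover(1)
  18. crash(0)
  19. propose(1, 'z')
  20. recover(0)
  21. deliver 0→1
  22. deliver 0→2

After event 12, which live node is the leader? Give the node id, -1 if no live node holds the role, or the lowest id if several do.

2

after 1 — timeout(2): n2:cand/t1/[-]
after 2 — deliver 2→0: n0:foll/t1/[-]
after 3 — deliver 0→2: n2:lead/t1/[-]
after 4 — propose(2,'w'): n2:lead/t1/[w]
after 5 — deliver 2→1: n1:foll/t1/[-]
after 6 — deliver 1→2: ·
after 7 — deliver 2→0: n0:foll/t1/[w]
after 8 — deliver 0→2: ·
after 9 — deliver 2→1: n1:foll/t1/[w]
after 10 — deliver 2→1: ·
after 11 — timeout(0): n0:cand/t2/[w]
after 12 — deliver 1→0: ·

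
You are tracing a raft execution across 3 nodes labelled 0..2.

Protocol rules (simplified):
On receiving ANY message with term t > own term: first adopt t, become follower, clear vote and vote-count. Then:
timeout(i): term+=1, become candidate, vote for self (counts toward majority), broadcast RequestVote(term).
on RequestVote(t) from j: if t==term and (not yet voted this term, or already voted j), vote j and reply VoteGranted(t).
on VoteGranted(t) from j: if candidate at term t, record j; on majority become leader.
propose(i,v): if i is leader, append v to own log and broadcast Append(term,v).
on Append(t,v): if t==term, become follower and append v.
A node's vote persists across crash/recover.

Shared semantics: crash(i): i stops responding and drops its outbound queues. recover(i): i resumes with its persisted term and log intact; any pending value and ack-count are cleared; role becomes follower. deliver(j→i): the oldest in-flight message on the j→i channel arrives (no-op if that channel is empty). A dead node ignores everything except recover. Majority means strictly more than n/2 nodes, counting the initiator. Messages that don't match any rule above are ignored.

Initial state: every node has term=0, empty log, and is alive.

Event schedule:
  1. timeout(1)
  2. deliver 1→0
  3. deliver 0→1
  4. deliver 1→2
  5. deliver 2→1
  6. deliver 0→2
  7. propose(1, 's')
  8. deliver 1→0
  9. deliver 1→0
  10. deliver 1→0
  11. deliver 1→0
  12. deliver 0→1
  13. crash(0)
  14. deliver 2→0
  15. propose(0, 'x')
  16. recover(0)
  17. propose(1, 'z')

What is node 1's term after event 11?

step 1 timeout(1): 1={cand,t=1,log=-}
step 2 deliver 1→0: 0={foll,t=1,log=-}
step 3 deliver 0→1: 1={lead,t=1,log=-}
step 4 deliver 1→2: 2={foll,t=1,log=-}
step 5 deliver 2→1: —
step 6 deliver 0→2: —
step 7 propose(1,'s'): 1={lead,t=1,log=s}
step 8 deliver 1→0: 0={foll,t=1,log=s}
step 9 deliver 1→0: —
step 10 deliver 1→0: —
step 11 deliver 1→0: —

1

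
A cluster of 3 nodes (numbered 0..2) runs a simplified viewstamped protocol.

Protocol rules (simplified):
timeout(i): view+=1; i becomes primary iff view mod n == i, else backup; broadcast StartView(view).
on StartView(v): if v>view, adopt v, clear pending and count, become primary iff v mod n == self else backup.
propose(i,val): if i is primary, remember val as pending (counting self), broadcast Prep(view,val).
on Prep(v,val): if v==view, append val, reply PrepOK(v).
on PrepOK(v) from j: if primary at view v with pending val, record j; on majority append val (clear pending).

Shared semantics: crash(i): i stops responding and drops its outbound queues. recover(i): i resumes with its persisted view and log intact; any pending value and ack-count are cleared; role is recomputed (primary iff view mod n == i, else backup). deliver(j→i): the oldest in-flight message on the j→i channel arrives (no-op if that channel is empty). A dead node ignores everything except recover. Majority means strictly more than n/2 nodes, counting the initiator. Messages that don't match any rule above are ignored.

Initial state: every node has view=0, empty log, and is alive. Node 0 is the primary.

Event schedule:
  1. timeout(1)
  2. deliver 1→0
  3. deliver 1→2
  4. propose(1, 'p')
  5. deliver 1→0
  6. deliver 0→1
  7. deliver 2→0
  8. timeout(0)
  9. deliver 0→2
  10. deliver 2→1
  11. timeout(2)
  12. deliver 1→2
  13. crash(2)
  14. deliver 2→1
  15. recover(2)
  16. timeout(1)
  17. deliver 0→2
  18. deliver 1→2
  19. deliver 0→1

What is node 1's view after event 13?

step 1 timeout(1): 1={prim,v=1,log=-}
step 2 deliver 1→0: 0={back,v=1,log=-}
step 3 deliver 1→2: 2={back,v=1,log=-}
step 4 propose(1,'p'): —
step 5 deliver 1→0: 0={back,v=1,log=p}
step 6 deliver 0→1: 1={prim,v=1,log=p}
step 7 deliver 2→0: —
step 8 timeout(0): 0={back,v=2,log=p}
step 9 deliver 0→2: 2={prim,v=2,log=-}
step 10 deliver 2→1: —
step 11 timeout(2): 2={back,v=3,log=-}
step 12 deliver 1→2: —
step 13 crash(2): 2={✗back,v=3,log=-}

1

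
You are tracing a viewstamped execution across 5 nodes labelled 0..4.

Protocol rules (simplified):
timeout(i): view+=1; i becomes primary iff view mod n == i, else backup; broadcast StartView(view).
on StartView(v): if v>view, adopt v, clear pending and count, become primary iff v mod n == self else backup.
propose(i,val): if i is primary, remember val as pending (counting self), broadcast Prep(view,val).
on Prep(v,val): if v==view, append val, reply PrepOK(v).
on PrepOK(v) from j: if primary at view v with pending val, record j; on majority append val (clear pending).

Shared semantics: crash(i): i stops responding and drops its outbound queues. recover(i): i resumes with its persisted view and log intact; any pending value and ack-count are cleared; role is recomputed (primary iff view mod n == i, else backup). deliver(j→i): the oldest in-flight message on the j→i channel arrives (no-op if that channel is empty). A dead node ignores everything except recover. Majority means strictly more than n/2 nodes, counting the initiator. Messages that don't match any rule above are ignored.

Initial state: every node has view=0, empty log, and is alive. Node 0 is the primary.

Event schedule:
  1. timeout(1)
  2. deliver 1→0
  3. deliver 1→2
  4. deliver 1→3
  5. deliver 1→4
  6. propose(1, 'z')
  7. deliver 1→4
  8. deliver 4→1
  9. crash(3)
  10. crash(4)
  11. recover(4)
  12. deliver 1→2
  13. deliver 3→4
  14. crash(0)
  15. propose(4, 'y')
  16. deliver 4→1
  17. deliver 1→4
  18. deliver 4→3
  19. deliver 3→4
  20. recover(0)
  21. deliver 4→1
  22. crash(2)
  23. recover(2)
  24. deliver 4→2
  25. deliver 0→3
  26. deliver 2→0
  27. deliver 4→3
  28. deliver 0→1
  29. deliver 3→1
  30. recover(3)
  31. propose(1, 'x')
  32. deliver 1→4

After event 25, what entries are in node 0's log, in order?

empty

1. timeout(1):  <1:prim v1 ->
2. deliver 1→0:  <0:back v1 ->
3. deliver 1→2:  <2:back v1 ->
4. deliver 1→3:  <3:back v1 ->
5. deliver 1→4:  <4:back v1 ->
6. propose(1,'z'):  nop
7. deliver 1→4:  <4:back v1 z>
8. deliver 4→1:  nop
9. crash(3):  <3:✗back v1 ->
10. crash(4):  <4:✗back v1 z>
11. recover(4):  <4:back v1 z>
12. deliver 1→2:  <2:back v1 z>
13. deliver 3→4:  nop
14. crash(0):  <0:✗back v1 ->
15. propose(4,'y'):  nop
16. deliver 4→1:  nop
17. deliver 1→4:  nop
18. deliver 4→3:  nop
19. deliver 3→4:  nop
20. recover(0):  <0:back v1 ->
21. deliver 4→1:  nop
22. crash(2):  <2:✗back v1 z>
23. recover(2):  <2:back v1 z>
24. deliver 4→2:  nop
25. deliver 0→3:  nop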